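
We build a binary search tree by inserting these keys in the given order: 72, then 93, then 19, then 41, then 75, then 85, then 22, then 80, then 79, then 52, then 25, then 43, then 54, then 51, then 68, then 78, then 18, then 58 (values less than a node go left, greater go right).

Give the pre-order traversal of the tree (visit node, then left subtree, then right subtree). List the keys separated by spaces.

Insert 72: tree is empty, so 72 becomes the root.
Insert 93: 93 > 72 → go right. Place as right child of 72.
Insert 19: 19 < 72 → go left. Place as left child of 72.
Insert 41: 41 < 72 → go left; 41 > 19 → go right. Place as right child of 19.
Insert 75: 75 > 72 → go right; 75 < 93 → go left. Place as left child of 93.
Insert 85: 85 > 72 → go right; 85 < 93 → go left; 85 > 75 → go right. Place as right child of 75.
Insert 22: 22 < 72 → go left; 22 > 19 → go right; 22 < 41 → go left. Place as left child of 41.
Insert 80: 80 > 72 → go right; 80 < 93 → go left; 80 > 75 → go right; 80 < 85 → go left. Place as left child of 85.
Insert 79: 79 > 72 → go right; 79 < 93 → go left; 79 > 75 → go right; 79 < 85 → go left; 79 < 80 → go left. Place as left child of 80.
Insert 52: 52 < 72 → go left; 52 > 19 → go right; 52 > 41 → go right. Place as right child of 41.
Insert 25: 25 < 72 → go left; 25 > 19 → go right; 25 < 41 → go left; 25 > 22 → go right. Place as right child of 22.
Insert 43: 43 < 72 → go left; 43 > 19 → go right; 43 > 41 → go right; 43 < 52 → go left. Place as left child of 52.
Insert 54: 54 < 72 → go left; 54 > 19 → go right; 54 > 41 → go right; 54 > 52 → go right. Place as right child of 52.
Insert 51: 51 < 72 → go left; 51 > 19 → go right; 51 > 41 → go right; 51 < 52 → go left; 51 > 43 → go right. Place as right child of 43.
Insert 68: 68 < 72 → go left; 68 > 19 → go right; 68 > 41 → go right; 68 > 52 → go right; 68 > 54 → go right. Place as right child of 54.
Insert 78: 78 > 72 → go right; 78 < 93 → go left; 78 > 75 → go right; 78 < 85 → go left; 78 < 80 → go left; 78 < 79 → go left. Place as left child of 79.
Insert 18: 18 < 72 → go left; 18 < 19 → go left. Place as left child of 19.
Insert 58: 58 < 72 → go left; 58 > 19 → go right; 58 > 41 → go right; 58 > 52 → go right; 58 > 54 → go right; 58 < 68 → go left. Place as left child of 68.

72 19 18 41 22 25 52 43 51 54 68 58 93 75 85 80 79 78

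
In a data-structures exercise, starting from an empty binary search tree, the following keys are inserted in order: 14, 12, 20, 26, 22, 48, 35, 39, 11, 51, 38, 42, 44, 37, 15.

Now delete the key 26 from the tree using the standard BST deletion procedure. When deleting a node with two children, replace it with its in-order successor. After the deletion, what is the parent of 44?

42

Resulting structure (node: left, right):
  14: L=12, R=20
  12: L=11, R=–
  20: L=15, R=26
  26: L=22, R=48
  22: L=–, R=–
  48: L=35, R=51
  35: L=–, R=39
  39: L=38, R=42
  11: L=–, R=–
  51: L=–, R=–
  38: L=37, R=–
  42: L=–, R=44
  44: L=–, R=–
  37: L=–, R=–
  15: L=–, R=–

Delete 26 (two children — replace with in-order successor).
After deletion, 44's parent is 42.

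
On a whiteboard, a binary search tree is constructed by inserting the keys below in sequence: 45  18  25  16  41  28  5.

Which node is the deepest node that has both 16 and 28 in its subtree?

Insert 45: tree is empty, so 45 becomes the root.
Insert 18: 18 < 45 → go left. Place as left child of 45.
Insert 25: 25 < 45 → go left; 25 > 18 → go right. Place as right child of 18.
Insert 16: 16 < 45 → go left; 16 < 18 → go left. Place as left child of 18.
Insert 41: 41 < 45 → go left; 41 > 18 → go right; 41 > 25 → go right. Place as right child of 25.
Insert 28: 28 < 45 → go left; 28 > 18 → go right; 28 > 25 → go right; 28 < 41 → go left. Place as left child of 41.
Insert 5: 5 < 45 → go left; 5 < 18 → go left; 5 < 16 → go left. Place as left child of 16.

Path to 16: 45 → 18 → 16
Path to 28: 45 → 18 → 25 → 41 → 28
The paths share a prefix ending at 18, then split left and right.

18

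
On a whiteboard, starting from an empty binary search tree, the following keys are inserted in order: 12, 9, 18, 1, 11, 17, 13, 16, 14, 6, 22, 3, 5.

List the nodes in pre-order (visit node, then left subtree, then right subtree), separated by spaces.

12 9 1 6 3 5 11 18 17 13 16 14 22

Resulting structure (node: left, right):
  12: L=9, R=18
  9: L=1, R=11
  18: L=17, R=22
  1: L=–, R=6
  11: L=–, R=–
  17: L=13, R=–
  13: L=–, R=16
  16: L=14, R=–
  14: L=–, R=–
  6: L=3, R=–
  22: L=–, R=–
  3: L=–, R=5
  5: L=–, R=–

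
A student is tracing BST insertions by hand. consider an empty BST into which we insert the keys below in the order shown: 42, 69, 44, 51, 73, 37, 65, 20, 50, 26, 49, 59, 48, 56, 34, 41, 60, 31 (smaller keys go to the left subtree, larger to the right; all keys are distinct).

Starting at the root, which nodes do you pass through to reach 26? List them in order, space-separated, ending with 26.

42 37 20 26

Resulting structure (node: left, right):
  42: L=37, R=69
  69: L=44, R=73
  44: L=–, R=51
  51: L=50, R=65
  73: L=–, R=–
  37: L=20, R=41
  65: L=59, R=–
  20: L=–, R=26
  50: L=49, R=–
  26: L=–, R=34
  49: L=48, R=–
  59: L=56, R=60
  48: L=–, R=–
  56: L=–, R=–
  34: L=31, R=–
  41: L=–, R=–
  60: L=–, R=–
  31: L=–, R=–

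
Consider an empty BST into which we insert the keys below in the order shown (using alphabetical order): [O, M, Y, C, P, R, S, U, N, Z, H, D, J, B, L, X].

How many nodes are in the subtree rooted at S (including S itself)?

Insert O: tree is empty, so O becomes the root.
Insert M: M < O → go left. Place as left child of O.
Insert Y: Y > O → go right. Place as right child of O.
Insert C: C < O → go left; C < M → go left. Place as left child of M.
Insert P: P > O → go right; P < Y → go left. Place as left child of Y.
Insert R: R > O → go right; R < Y → go left; R > P → go right. Place as right child of P.
Insert S: S > O → go right; S < Y → go left; S > P → go right; S > R → go right. Place as right child of R.
Insert U: U > O → go right; U < Y → go left; U > P → go right; U > R → go right; U > S → go right. Place as right child of S.
Insert N: N < O → go left; N > M → go right. Place as right child of M.
Insert Z: Z > O → go right; Z > Y → go right. Place as right child of Y.
Insert H: H < O → go left; H < M → go left; H > C → go right. Place as right child of C.
Insert D: D < O → go left; D < M → go left; D > C → go right; D < H → go left. Place as left child of H.
Insert J: J < O → go left; J < M → go left; J > C → go right; J > H → go right. Place as right child of H.
Insert B: B < O → go left; B < M → go left; B < C → go left. Place as left child of C.
Insert L: L < O → go left; L < M → go left; L > C → go right; L > H → go right; L > J → go right. Place as right child of J.
Insert X: X > O → go right; X < Y → go left; X > P → go right; X > R → go right; X > S → go right; X > U → go right. Place as right child of U.

Subtree rooted at S contains: S, U, X — 3 nodes.

3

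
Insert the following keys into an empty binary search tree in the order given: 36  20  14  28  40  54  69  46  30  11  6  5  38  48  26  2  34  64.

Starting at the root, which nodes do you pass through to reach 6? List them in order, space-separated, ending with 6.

Resulting structure (node: left, right):
  36: L=20, R=40
  20: L=14, R=28
  14: L=11, R=–
  28: L=26, R=30
  40: L=38, R=54
  54: L=46, R=69
  69: L=64, R=–
  46: L=–, R=48
  30: L=–, R=34
  11: L=6, R=–
  6: L=5, R=–
  5: L=2, R=–
  38: L=–, R=–
  48: L=–, R=–
  26: L=–, R=–
  2: L=–, R=–
  34: L=–, R=–
  64: L=–, R=–

36 20 14 11 6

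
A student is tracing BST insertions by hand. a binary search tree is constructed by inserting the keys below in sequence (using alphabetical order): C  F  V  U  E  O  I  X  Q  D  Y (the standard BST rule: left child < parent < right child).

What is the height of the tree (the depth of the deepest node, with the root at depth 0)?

5

Insert C: tree is empty, so C becomes the root.
Insert F: F > C → go right. Place as right child of C.
Insert V: V > C → go right; V > F → go right. Place as right child of F.
Insert U: U > C → go right; U > F → go right; U < V → go left. Place as left child of V.
Insert E: E > C → go right; E < F → go left. Place as left child of F.
Insert O: O > C → go right; O > F → go right; O < V → go left; O < U → go left. Place as left child of U.
Insert I: I > C → go right; I > F → go right; I < V → go left; I < U → go left; I < O → go left. Place as left child of O.
Insert X: X > C → go right; X > F → go right; X > V → go right. Place as right child of V.
Insert Q: Q > C → go right; Q > F → go right; Q < V → go left; Q < U → go left; Q > O → go right. Place as right child of O.
Insert D: D > C → go right; D < F → go left; D < E → go left. Place as left child of E.
Insert Y: Y > C → go right; Y > F → go right; Y > V → go right; Y > X → go right. Place as right child of X.

The deepest node is I at depth 5.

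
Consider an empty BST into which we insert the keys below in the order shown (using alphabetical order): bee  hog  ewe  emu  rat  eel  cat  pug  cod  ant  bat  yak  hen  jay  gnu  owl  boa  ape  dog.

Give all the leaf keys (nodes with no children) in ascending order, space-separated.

bee: root
hog: right child of bee (depth 1)
ewe: left child of hog (depth 2)
emu: left child of ewe (depth 3)
rat: right child of hog (depth 2)
eel: left child of emu (depth 4)
cat: left child of eel (depth 5)
pug: left child of rat (depth 3)
cod: right child of cat (depth 6)
ant: left child of bee (depth 1)
bat: right child of ant (depth 2)
yak: right child of rat (depth 3)
hen: right child of ewe (depth 3)
jay: left child of pug (depth 4)
gnu: left child of hen (depth 4)
owl: right child of jay (depth 5)
boa: left child of cat (depth 6)
ape: left child of bat (depth 3)
dog: right child of cod (depth 7)

ape boa dog gnu owl yak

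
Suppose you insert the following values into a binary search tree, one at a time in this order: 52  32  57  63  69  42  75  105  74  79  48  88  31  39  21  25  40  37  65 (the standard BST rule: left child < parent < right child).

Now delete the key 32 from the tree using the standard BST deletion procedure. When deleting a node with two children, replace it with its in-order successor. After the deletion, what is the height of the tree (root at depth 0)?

52: root
32: left child of 52 (depth 1)
57: right child of 52 (depth 1)
63: right child of 57 (depth 2)
69: right child of 63 (depth 3)
42: right child of 32 (depth 2)
75: right child of 69 (depth 4)
105: right child of 75 (depth 5)
74: left child of 75 (depth 5)
79: left child of 105 (depth 6)
48: right child of 42 (depth 3)
88: right child of 79 (depth 7)
31: left child of 32 (depth 2)
39: left child of 42 (depth 3)
21: left child of 31 (depth 3)
25: right child of 21 (depth 4)
40: right child of 39 (depth 4)
37: left child of 39 (depth 4)
65: left child of 69 (depth 4)

Delete 32 (two children — replace with in-order successor).
After deletion, deepest node is 88 at depth 7.

7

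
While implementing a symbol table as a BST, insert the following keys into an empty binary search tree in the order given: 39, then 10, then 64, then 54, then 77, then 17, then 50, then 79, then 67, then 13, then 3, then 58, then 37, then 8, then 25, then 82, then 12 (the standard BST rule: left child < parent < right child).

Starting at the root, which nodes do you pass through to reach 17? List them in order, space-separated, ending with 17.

39 10 17

Insert 39: tree is empty, so 39 becomes the root.
Insert 10: 10 < 39 → go left. Place as left child of 39.
Insert 64: 64 > 39 → go right. Place as right child of 39.
Insert 54: 54 > 39 → go right; 54 < 64 → go left. Place as left child of 64.
Insert 77: 77 > 39 → go right; 77 > 64 → go right. Place as right child of 64.
Insert 17: 17 < 39 → go left; 17 > 10 → go right. Place as right child of 10.
Insert 50: 50 > 39 → go right; 50 < 64 → go left; 50 < 54 → go left. Place as left child of 54.
Insert 79: 79 > 39 → go right; 79 > 64 → go right; 79 > 77 → go right. Place as right child of 77.
Insert 67: 67 > 39 → go right; 67 > 64 → go right; 67 < 77 → go left. Place as left child of 77.
Insert 13: 13 < 39 → go left; 13 > 10 → go right; 13 < 17 → go left. Place as left child of 17.
Insert 3: 3 < 39 → go left; 3 < 10 → go left. Place as left child of 10.
Insert 58: 58 > 39 → go right; 58 < 64 → go left; 58 > 54 → go right. Place as right child of 54.
Insert 37: 37 < 39 → go left; 37 > 10 → go right; 37 > 17 → go right. Place as right child of 17.
Insert 8: 8 < 39 → go left; 8 < 10 → go left; 8 > 3 → go right. Place as right child of 3.
Insert 25: 25 < 39 → go left; 25 > 10 → go right; 25 > 17 → go right; 25 < 37 → go left. Place as left child of 37.
Insert 82: 82 > 39 → go right; 82 > 64 → go right; 82 > 77 → go right; 82 > 79 → go right. Place as right child of 79.
Insert 12: 12 < 39 → go left; 12 > 10 → go right; 12 < 17 → go left; 12 < 13 → go left. Place as left child of 13.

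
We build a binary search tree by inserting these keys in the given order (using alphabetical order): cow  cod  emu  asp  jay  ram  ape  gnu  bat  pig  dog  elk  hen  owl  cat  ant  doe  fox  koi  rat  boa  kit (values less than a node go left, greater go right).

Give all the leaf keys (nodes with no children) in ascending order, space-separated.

cow: root
cod: left child of cow (depth 1)
emu: right child of cow (depth 1)
asp: left child of cod (depth 2)
jay: right child of emu (depth 2)
ram: right child of jay (depth 3)
ape: left child of asp (depth 3)
gnu: left child of jay (depth 3)
bat: right child of asp (depth 3)
pig: left child of ram (depth 4)
dog: left child of emu (depth 2)
elk: right child of dog (depth 3)
hen: right child of gnu (depth 4)
owl: left child of pig (depth 5)
cat: right child of bat (depth 4)
ant: left child of ape (depth 4)
doe: left child of dog (depth 3)
fox: left child of gnu (depth 4)
koi: left child of owl (depth 6)
rat: right child of ram (depth 4)
boa: left child of cat (depth 5)
kit: left child of koi (depth 7)

ant boa doe elk fox hen kit rat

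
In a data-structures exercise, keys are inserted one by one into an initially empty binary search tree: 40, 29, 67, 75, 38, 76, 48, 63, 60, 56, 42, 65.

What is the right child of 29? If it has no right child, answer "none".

Resulting structure (node: left, right):
  40: L=29, R=67
  29: L=–, R=38
  67: L=48, R=75
  75: L=–, R=76
  38: L=–, R=–
  76: L=–, R=–
  48: L=42, R=63
  63: L=60, R=65
  60: L=56, R=–
  56: L=–, R=–
  42: L=–, R=–
  65: L=–, R=–

38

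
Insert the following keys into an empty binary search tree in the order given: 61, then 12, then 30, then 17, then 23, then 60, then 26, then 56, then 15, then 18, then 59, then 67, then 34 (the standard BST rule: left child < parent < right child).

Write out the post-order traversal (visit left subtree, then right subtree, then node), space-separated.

15 18 26 23 17 34 59 56 60 30 12 67 61

61: root
12: left child of 61 (depth 1)
30: right child of 12 (depth 2)
17: left child of 30 (depth 3)
23: right child of 17 (depth 4)
60: right child of 30 (depth 3)
26: right child of 23 (depth 5)
56: left child of 60 (depth 4)
15: left child of 17 (depth 4)
18: left child of 23 (depth 5)
59: right child of 56 (depth 5)
67: right child of 61 (depth 1)
34: left child of 56 (depth 5)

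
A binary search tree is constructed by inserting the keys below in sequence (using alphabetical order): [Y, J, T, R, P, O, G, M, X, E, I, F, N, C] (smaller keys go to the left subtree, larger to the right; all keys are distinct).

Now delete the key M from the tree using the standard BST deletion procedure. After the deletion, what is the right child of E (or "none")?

F

Resulting structure (node: left, right):
  Y: L=J, R=–
  J: L=G, R=T
  T: L=R, R=X
  R: L=P, R=–
  P: L=O, R=–
  O: L=M, R=–
  G: L=E, R=I
  M: L=–, R=N
  X: L=–, R=–
  E: L=C, R=F
  I: L=–, R=–
  F: L=–, R=–
  N: L=–, R=–
  C: L=–, R=–

Delete M (at most one child — splice it out).
After deletion, E's right child: F.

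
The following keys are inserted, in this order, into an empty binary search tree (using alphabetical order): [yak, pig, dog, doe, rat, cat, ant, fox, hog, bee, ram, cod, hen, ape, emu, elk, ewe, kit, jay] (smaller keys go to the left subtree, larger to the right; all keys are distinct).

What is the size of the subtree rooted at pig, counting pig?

18

yak: root
pig: left child of yak (depth 1)
dog: left child of pig (depth 2)
doe: left child of dog (depth 3)
rat: right child of pig (depth 2)
cat: left child of doe (depth 4)
ant: left child of cat (depth 5)
fox: right child of dog (depth 3)
hog: right child of fox (depth 4)
bee: right child of ant (depth 6)
ram: left child of rat (depth 3)
cod: right child of cat (depth 5)
hen: left child of hog (depth 5)
ape: left child of bee (depth 7)
emu: left child of fox (depth 4)
elk: left child of emu (depth 5)
ewe: right child of emu (depth 5)
kit: right child of hog (depth 5)
jay: left child of kit (depth 6)

Subtree rooted at pig contains: pig, dog, doe, cat, ant, bee, ape, cod, fox, emu, elk, ewe, hog, hen, kit, jay, rat, ram — 18 nodes.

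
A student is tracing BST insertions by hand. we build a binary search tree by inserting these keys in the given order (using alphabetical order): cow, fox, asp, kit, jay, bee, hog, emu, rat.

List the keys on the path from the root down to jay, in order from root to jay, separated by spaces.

cow fox kit jay

Resulting structure (node: left, right):
  cow: L=asp, R=fox
  fox: L=emu, R=kit
  asp: L=–, R=bee
  kit: L=jay, R=rat
  jay: L=hog, R=–
  bee: L=–, R=–
  hog: L=–, R=–
  emu: L=–, R=–
  rat: L=–, R=–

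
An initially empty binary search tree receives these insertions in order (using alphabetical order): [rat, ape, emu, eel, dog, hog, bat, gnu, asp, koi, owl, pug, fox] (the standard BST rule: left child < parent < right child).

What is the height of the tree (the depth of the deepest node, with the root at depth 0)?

Insert rat: tree is empty, so rat becomes the root.
Insert ape: ape < rat → go left. Place as left child of rat.
Insert emu: emu < rat → go left; emu > ape → go right. Place as right child of ape.
Insert eel: eel < rat → go left; eel > ape → go right; eel < emu → go left. Place as left child of emu.
Insert dog: dog < rat → go left; dog > ape → go right; dog < emu → go left; dog < eel → go left. Place as left child of eel.
Insert hog: hog < rat → go left; hog > ape → go right; hog > emu → go right. Place as right child of emu.
Insert bat: bat < rat → go left; bat > ape → go right; bat < emu → go left; bat < eel → go left; bat < dog → go left. Place as left child of dog.
Insert gnu: gnu < rat → go left; gnu > ape → go right; gnu > emu → go right; gnu < hog → go left. Place as left child of hog.
Insert asp: asp < rat → go left; asp > ape → go right; asp < emu → go left; asp < eel → go left; asp < dog → go left; asp < bat → go left. Place as left child of bat.
Insert koi: koi < rat → go left; koi > ape → go right; koi > emu → go right; koi > hog → go right. Place as right child of hog.
Insert owl: owl < rat → go left; owl > ape → go right; owl > emu → go right; owl > hog → go right; owl > koi → go right. Place as right child of koi.
Insert pug: pug < rat → go left; pug > ape → go right; pug > emu → go right; pug > hog → go right; pug > koi → go right; pug > owl → go right. Place as right child of owl.
Insert fox: fox < rat → go left; fox > ape → go right; fox > emu → go right; fox < hog → go left; fox < gnu → go left. Place as left child of gnu.

The deepest node is asp at depth 6.

6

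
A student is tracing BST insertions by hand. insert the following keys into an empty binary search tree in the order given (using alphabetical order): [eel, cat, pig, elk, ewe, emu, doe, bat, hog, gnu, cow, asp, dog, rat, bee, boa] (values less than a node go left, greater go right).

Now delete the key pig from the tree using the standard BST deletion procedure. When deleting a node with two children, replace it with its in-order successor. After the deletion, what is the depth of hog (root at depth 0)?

eel: root
cat: left child of eel (depth 1)
pig: right child of eel (depth 1)
elk: left child of pig (depth 2)
ewe: right child of elk (depth 3)
emu: left child of ewe (depth 4)
doe: right child of cat (depth 2)
bat: left child of cat (depth 2)
hog: right child of ewe (depth 4)
gnu: left child of hog (depth 5)
cow: left child of doe (depth 3)
asp: left child of bat (depth 3)
dog: right child of doe (depth 3)
rat: right child of pig (depth 2)
bee: right child of bat (depth 3)
boa: right child of bee (depth 4)

Delete pig (two children — replace with in-order successor).
After deletion, path to hog: eel → rat → elk → ewe → hog.

4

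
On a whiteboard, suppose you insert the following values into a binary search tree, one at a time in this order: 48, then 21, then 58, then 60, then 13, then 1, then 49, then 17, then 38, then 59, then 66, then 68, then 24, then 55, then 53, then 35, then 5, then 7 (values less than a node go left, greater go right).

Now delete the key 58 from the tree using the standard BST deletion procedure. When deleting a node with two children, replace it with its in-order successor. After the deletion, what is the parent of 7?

Insert 48: tree is empty, so 48 becomes the root.
Insert 21: 21 < 48 → go left. Place as left child of 48.
Insert 58: 58 > 48 → go right. Place as right child of 48.
Insert 60: 60 > 48 → go right; 60 > 58 → go right. Place as right child of 58.
Insert 13: 13 < 48 → go left; 13 < 21 → go left. Place as left child of 21.
Insert 1: 1 < 48 → go left; 1 < 21 → go left; 1 < 13 → go left. Place as left child of 13.
Insert 49: 49 > 48 → go right; 49 < 58 → go left. Place as left child of 58.
Insert 17: 17 < 48 → go left; 17 < 21 → go left; 17 > 13 → go right. Place as right child of 13.
Insert 38: 38 < 48 → go left; 38 > 21 → go right. Place as right child of 21.
Insert 59: 59 > 48 → go right; 59 > 58 → go right; 59 < 60 → go left. Place as left child of 60.
Insert 66: 66 > 48 → go right; 66 > 58 → go right; 66 > 60 → go right. Place as right child of 60.
Insert 68: 68 > 48 → go right; 68 > 58 → go right; 68 > 60 → go right; 68 > 66 → go right. Place as right child of 66.
Insert 24: 24 < 48 → go left; 24 > 21 → go right; 24 < 38 → go left. Place as left child of 38.
Insert 55: 55 > 48 → go right; 55 < 58 → go left; 55 > 49 → go right. Place as right child of 49.
Insert 53: 53 > 48 → go right; 53 < 58 → go left; 53 > 49 → go right; 53 < 55 → go left. Place as left child of 55.
Insert 35: 35 < 48 → go left; 35 > 21 → go right; 35 < 38 → go left; 35 > 24 → go right. Place as right child of 24.
Insert 5: 5 < 48 → go left; 5 < 21 → go left; 5 < 13 → go left; 5 > 1 → go right. Place as right child of 1.
Insert 7: 7 < 48 → go left; 7 < 21 → go left; 7 < 13 → go left; 7 > 1 → go right; 7 > 5 → go right. Place as right child of 5.

Delete 58 (two children — replace with in-order successor).
After deletion, 7's parent is 5.

5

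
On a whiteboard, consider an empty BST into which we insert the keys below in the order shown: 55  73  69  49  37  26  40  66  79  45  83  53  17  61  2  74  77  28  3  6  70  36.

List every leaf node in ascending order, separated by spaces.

55: root
73: right child of 55 (depth 1)
69: left child of 73 (depth 2)
49: left child of 55 (depth 1)
37: left child of 49 (depth 2)
26: left child of 37 (depth 3)
40: right child of 37 (depth 3)
66: left child of 69 (depth 3)
79: right child of 73 (depth 2)
45: right child of 40 (depth 4)
83: right child of 79 (depth 3)
53: right child of 49 (depth 2)
17: left child of 26 (depth 4)
61: left child of 66 (depth 4)
2: left child of 17 (depth 5)
74: left child of 79 (depth 3)
77: right child of 74 (depth 4)
28: right child of 26 (depth 4)
3: right child of 2 (depth 6)
6: right child of 3 (depth 7)
70: right child of 69 (depth 3)
36: right child of 28 (depth 5)

6 36 45 53 61 70 77 83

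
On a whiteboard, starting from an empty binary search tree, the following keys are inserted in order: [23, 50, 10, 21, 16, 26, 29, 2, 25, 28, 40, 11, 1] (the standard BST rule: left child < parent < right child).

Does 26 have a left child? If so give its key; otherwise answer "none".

23: root
50: right child of 23 (depth 1)
10: left child of 23 (depth 1)
21: right child of 10 (depth 2)
16: left child of 21 (depth 3)
26: left child of 50 (depth 2)
29: right child of 26 (depth 3)
2: left child of 10 (depth 2)
25: left child of 26 (depth 3)
28: left child of 29 (depth 4)
40: right child of 29 (depth 4)
11: left child of 16 (depth 4)
1: left child of 2 (depth 3)

25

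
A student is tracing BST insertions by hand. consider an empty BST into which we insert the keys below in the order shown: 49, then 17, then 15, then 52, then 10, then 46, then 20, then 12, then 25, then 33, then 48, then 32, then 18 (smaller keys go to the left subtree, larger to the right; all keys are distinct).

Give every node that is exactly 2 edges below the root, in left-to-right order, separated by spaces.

Insert 49: tree is empty, so 49 becomes the root.
Insert 17: 17 < 49 → go left. Place as left child of 49.
Insert 15: 15 < 49 → go left; 15 < 17 → go left. Place as left child of 17.
Insert 52: 52 > 49 → go right. Place as right child of 49.
Insert 10: 10 < 49 → go left; 10 < 17 → go left; 10 < 15 → go left. Place as left child of 15.
Insert 46: 46 < 49 → go left; 46 > 17 → go right. Place as right child of 17.
Insert 20: 20 < 49 → go left; 20 > 17 → go right; 20 < 46 → go left. Place as left child of 46.
Insert 12: 12 < 49 → go left; 12 < 17 → go left; 12 < 15 → go left; 12 > 10 → go right. Place as right child of 10.
Insert 25: 25 < 49 → go left; 25 > 17 → go right; 25 < 46 → go left; 25 > 20 → go right. Place as right child of 20.
Insert 33: 33 < 49 → go left; 33 > 17 → go right; 33 < 46 → go left; 33 > 20 → go right; 33 > 25 → go right. Place as right child of 25.
Insert 48: 48 < 49 → go left; 48 > 17 → go right; 48 > 46 → go right. Place as right child of 46.
Insert 32: 32 < 49 → go left; 32 > 17 → go right; 32 < 46 → go left; 32 > 20 → go right; 32 > 25 → go right; 32 < 33 → go left. Place as left child of 33.
Insert 18: 18 < 49 → go left; 18 > 17 → go right; 18 < 46 → go left; 18 < 20 → go left. Place as left child of 20.

15 46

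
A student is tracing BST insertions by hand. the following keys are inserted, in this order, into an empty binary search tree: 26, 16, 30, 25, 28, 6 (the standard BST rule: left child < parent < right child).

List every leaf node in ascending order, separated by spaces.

6 25 28

26: root
16: left child of 26 (depth 1)
30: right child of 26 (depth 1)
25: right child of 16 (depth 2)
28: left child of 30 (depth 2)
6: left child of 16 (depth 2)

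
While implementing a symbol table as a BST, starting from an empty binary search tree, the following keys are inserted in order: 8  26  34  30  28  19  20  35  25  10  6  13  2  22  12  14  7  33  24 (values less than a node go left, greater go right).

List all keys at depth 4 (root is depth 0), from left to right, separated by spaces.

13 25 28 33

8: root
26: right child of 8 (depth 1)
34: right child of 26 (depth 2)
30: left child of 34 (depth 3)
28: left child of 30 (depth 4)
19: left child of 26 (depth 2)
20: right child of 19 (depth 3)
35: right child of 34 (depth 3)
25: right child of 20 (depth 4)
10: left child of 19 (depth 3)
6: left child of 8 (depth 1)
13: right child of 10 (depth 4)
2: left child of 6 (depth 2)
22: left child of 25 (depth 5)
12: left child of 13 (depth 5)
14: right child of 13 (depth 5)
7: right child of 6 (depth 2)
33: right child of 30 (depth 4)
24: right child of 22 (depth 6)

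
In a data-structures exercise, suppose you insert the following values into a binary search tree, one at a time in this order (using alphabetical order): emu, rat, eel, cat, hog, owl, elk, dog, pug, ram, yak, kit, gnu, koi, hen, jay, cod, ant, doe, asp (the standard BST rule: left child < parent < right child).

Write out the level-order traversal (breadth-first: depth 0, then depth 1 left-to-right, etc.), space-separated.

Resulting structure (node: left, right):
  emu: L=eel, R=rat
  rat: L=hog, R=yak
  eel: L=cat, R=elk
  cat: L=ant, R=dog
  hog: L=gnu, R=owl
  owl: L=kit, R=pug
  elk: L=–, R=–
  dog: L=cod, R=–
  pug: L=–, R=ram
  ram: L=–, R=–
  yak: L=–, R=–
  kit: L=jay, R=koi
  gnu: L=–, R=hen
  koi: L=–, R=–
  hen: L=–, R=–
  jay: L=–, R=–
  cod: L=–, R=doe
  ant: L=–, R=asp
  doe: L=–, R=–
  asp: L=–, R=–

emu eel rat cat elk hog yak ant dog gnu owl asp cod hen kit pug doe jay koi ram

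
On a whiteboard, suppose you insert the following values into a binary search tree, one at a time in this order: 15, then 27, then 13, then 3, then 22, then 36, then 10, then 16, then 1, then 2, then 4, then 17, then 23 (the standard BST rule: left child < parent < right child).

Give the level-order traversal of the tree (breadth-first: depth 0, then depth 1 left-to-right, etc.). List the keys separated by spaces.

15 13 27 3 22 36 1 10 16 23 2 4 17

Insert 15: tree is empty, so 15 becomes the root.
Insert 27: 27 > 15 → go right. Place as right child of 15.
Insert 13: 13 < 15 → go left. Place as left child of 15.
Insert 3: 3 < 15 → go left; 3 < 13 → go left. Place as left child of 13.
Insert 22: 22 > 15 → go right; 22 < 27 → go left. Place as left child of 27.
Insert 36: 36 > 15 → go right; 36 > 27 → go right. Place as right child of 27.
Insert 10: 10 < 15 → go left; 10 < 13 → go left; 10 > 3 → go right. Place as right child of 3.
Insert 16: 16 > 15 → go right; 16 < 27 → go left; 16 < 22 → go left. Place as left child of 22.
Insert 1: 1 < 15 → go left; 1 < 13 → go left; 1 < 3 → go left. Place as left child of 3.
Insert 2: 2 < 15 → go left; 2 < 13 → go left; 2 < 3 → go left; 2 > 1 → go right. Place as right child of 1.
Insert 4: 4 < 15 → go left; 4 < 13 → go left; 4 > 3 → go right; 4 < 10 → go left. Place as left child of 10.
Insert 17: 17 > 15 → go right; 17 < 27 → go left; 17 < 22 → go left; 17 > 16 → go right. Place as right child of 16.
Insert 23: 23 > 15 → go right; 23 < 27 → go left; 23 > 22 → go right. Place as right child of 22.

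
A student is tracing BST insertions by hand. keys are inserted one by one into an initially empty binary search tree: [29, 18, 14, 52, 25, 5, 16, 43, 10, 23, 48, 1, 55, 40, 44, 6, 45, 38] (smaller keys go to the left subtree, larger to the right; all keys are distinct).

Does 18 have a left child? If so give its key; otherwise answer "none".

14

Insert 29: tree is empty, so 29 becomes the root.
Insert 18: 18 < 29 → go left. Place as left child of 29.
Insert 14: 14 < 29 → go left; 14 < 18 → go left. Place as left child of 18.
Insert 52: 52 > 29 → go right. Place as right child of 29.
Insert 25: 25 < 29 → go left; 25 > 18 → go right. Place as right child of 18.
Insert 5: 5 < 29 → go left; 5 < 18 → go left; 5 < 14 → go left. Place as left child of 14.
Insert 16: 16 < 29 → go left; 16 < 18 → go left; 16 > 14 → go right. Place as right child of 14.
Insert 43: 43 > 29 → go right; 43 < 52 → go left. Place as left child of 52.
Insert 10: 10 < 29 → go left; 10 < 18 → go left; 10 < 14 → go left; 10 > 5 → go right. Place as right child of 5.
Insert 23: 23 < 29 → go left; 23 > 18 → go right; 23 < 25 → go left. Place as left child of 25.
Insert 48: 48 > 29 → go right; 48 < 52 → go left; 48 > 43 → go right. Place as right child of 43.
Insert 1: 1 < 29 → go left; 1 < 18 → go left; 1 < 14 → go left; 1 < 5 → go left. Place as left child of 5.
Insert 55: 55 > 29 → go right; 55 > 52 → go right. Place as right child of 52.
Insert 40: 40 > 29 → go right; 40 < 52 → go left; 40 < 43 → go left. Place as left child of 43.
Insert 44: 44 > 29 → go right; 44 < 52 → go left; 44 > 43 → go right; 44 < 48 → go left. Place as left child of 48.
Insert 6: 6 < 29 → go left; 6 < 18 → go left; 6 < 14 → go left; 6 > 5 → go right; 6 < 10 → go left. Place as left child of 10.
Insert 45: 45 > 29 → go right; 45 < 52 → go left; 45 > 43 → go right; 45 < 48 → go left; 45 > 44 → go right. Place as right child of 44.
Insert 38: 38 > 29 → go right; 38 < 52 → go left; 38 < 43 → go left; 38 < 40 → go left. Place as left child of 40.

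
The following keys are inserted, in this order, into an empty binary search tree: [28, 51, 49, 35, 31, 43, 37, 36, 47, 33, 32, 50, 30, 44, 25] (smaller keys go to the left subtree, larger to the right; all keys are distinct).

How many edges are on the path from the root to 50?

3

Insert 28: tree is empty, so 28 becomes the root.
Insert 51: 51 > 28 → go right. Place as right child of 28.
Insert 49: 49 > 28 → go right; 49 < 51 → go left. Place as left child of 51.
Insert 35: 35 > 28 → go right; 35 < 51 → go left; 35 < 49 → go left. Place as left child of 49.
Insert 31: 31 > 28 → go right; 31 < 51 → go left; 31 < 49 → go left; 31 < 35 → go left. Place as left child of 35.
Insert 43: 43 > 28 → go right; 43 < 51 → go left; 43 < 49 → go left; 43 > 35 → go right. Place as right child of 35.
Insert 37: 37 > 28 → go right; 37 < 51 → go left; 37 < 49 → go left; 37 > 35 → go right; 37 < 43 → go left. Place as left child of 43.
Insert 36: 36 > 28 → go right; 36 < 51 → go left; 36 < 49 → go left; 36 > 35 → go right; 36 < 43 → go left; 36 < 37 → go left. Place as left child of 37.
Insert 47: 47 > 28 → go right; 47 < 51 → go left; 47 < 49 → go left; 47 > 35 → go right; 47 > 43 → go right. Place as right child of 43.
Insert 33: 33 > 28 → go right; 33 < 51 → go left; 33 < 49 → go left; 33 < 35 → go left; 33 > 31 → go right. Place as right child of 31.
Insert 32: 32 > 28 → go right; 32 < 51 → go left; 32 < 49 → go left; 32 < 35 → go left; 32 > 31 → go right; 32 < 33 → go left. Place as left child of 33.
Insert 50: 50 > 28 → go right; 50 < 51 → go left; 50 > 49 → go right. Place as right child of 49.
Insert 30: 30 > 28 → go right; 30 < 51 → go left; 30 < 49 → go left; 30 < 35 → go left; 30 < 31 → go left. Place as left child of 31.
Insert 44: 44 > 28 → go right; 44 < 51 → go left; 44 < 49 → go left; 44 > 35 → go right; 44 > 43 → go right; 44 < 47 → go left. Place as left child of 47.
Insert 25: 25 < 28 → go left. Place as left child of 28.

Path to 50: 28 → 51 → 49 → 50, which is 3 edges.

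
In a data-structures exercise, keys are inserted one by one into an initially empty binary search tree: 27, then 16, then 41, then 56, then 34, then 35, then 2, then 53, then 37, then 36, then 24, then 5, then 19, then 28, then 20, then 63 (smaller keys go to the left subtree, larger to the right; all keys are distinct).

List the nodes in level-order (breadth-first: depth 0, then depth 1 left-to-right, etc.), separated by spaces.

27 16 41 2 24 34 56 5 19 28 35 53 63 20 37 36

Resulting structure (node: left, right):
  27: L=16, R=41
  16: L=2, R=24
  41: L=34, R=56
  56: L=53, R=63
  34: L=28, R=35
  35: L=–, R=37
  2: L=–, R=5
  53: L=–, R=–
  37: L=36, R=–
  36: L=–, R=–
  24: L=19, R=–
  5: L=–, R=–
  19: L=–, R=20
  28: L=–, R=–
  20: L=–, R=–
  63: L=–, R=–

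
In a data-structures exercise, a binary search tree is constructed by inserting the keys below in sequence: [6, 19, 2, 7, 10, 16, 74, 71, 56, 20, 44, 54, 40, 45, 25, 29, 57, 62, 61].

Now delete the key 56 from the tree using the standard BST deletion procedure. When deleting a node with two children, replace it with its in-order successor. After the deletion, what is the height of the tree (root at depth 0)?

9

Insert 6: tree is empty, so 6 becomes the root.
Insert 19: 19 > 6 → go right. Place as right child of 6.
Insert 2: 2 < 6 → go left. Place as left child of 6.
Insert 7: 7 > 6 → go right; 7 < 19 → go left. Place as left child of 19.
Insert 10: 10 > 6 → go right; 10 < 19 → go left; 10 > 7 → go right. Place as right child of 7.
Insert 16: 16 > 6 → go right; 16 < 19 → go left; 16 > 7 → go right; 16 > 10 → go right. Place as right child of 10.
Insert 74: 74 > 6 → go right; 74 > 19 → go right. Place as right child of 19.
Insert 71: 71 > 6 → go right; 71 > 19 → go right; 71 < 74 → go left. Place as left child of 74.
Insert 56: 56 > 6 → go right; 56 > 19 → go right; 56 < 74 → go left; 56 < 71 → go left. Place as left child of 71.
Insert 20: 20 > 6 → go right; 20 > 19 → go right; 20 < 74 → go left; 20 < 71 → go left; 20 < 56 → go left. Place as left child of 56.
Insert 44: 44 > 6 → go right; 44 > 19 → go right; 44 < 74 → go left; 44 < 71 → go left; 44 < 56 → go left; 44 > 20 → go right. Place as right child of 20.
Insert 54: 54 > 6 → go right; 54 > 19 → go right; 54 < 74 → go left; 54 < 71 → go left; 54 < 56 → go left; 54 > 20 → go right; 54 > 44 → go right. Place as right child of 44.
Insert 40: 40 > 6 → go right; 40 > 19 → go right; 40 < 74 → go left; 40 < 71 → go left; 40 < 56 → go left; 40 > 20 → go right; 40 < 44 → go left. Place as left child of 44.
Insert 45: 45 > 6 → go right; 45 > 19 → go right; 45 < 74 → go left; 45 < 71 → go left; 45 < 56 → go left; 45 > 20 → go right; 45 > 44 → go right; 45 < 54 → go left. Place as left child of 54.
Insert 25: 25 > 6 → go right; 25 > 19 → go right; 25 < 74 → go left; 25 < 71 → go left; 25 < 56 → go left; 25 > 20 → go right; 25 < 44 → go left; 25 < 40 → go left. Place as left child of 40.
Insert 29: 29 > 6 → go right; 29 > 19 → go right; 29 < 74 → go left; 29 < 71 → go left; 29 < 56 → go left; 29 > 20 → go right; 29 < 44 → go left; 29 < 40 → go left; 29 > 25 → go right. Place as right child of 25.
Insert 57: 57 > 6 → go right; 57 > 19 → go right; 57 < 74 → go left; 57 < 71 → go left; 57 > 56 → go right. Place as right child of 56.
Insert 62: 62 > 6 → go right; 62 > 19 → go right; 62 < 74 → go left; 62 < 71 → go left; 62 > 56 → go right; 62 > 57 → go right. Place as right child of 57.
Insert 61: 61 > 6 → go right; 61 > 19 → go right; 61 < 74 → go left; 61 < 71 → go left; 61 > 56 → go right; 61 > 57 → go right; 61 < 62 → go left. Place as left child of 62.

Delete 56 (two children — replace with in-order successor).
After deletion, deepest node is 29 at depth 9.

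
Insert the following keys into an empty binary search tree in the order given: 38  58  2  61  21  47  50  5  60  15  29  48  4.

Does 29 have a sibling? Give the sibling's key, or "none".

38: root
58: right child of 38 (depth 1)
2: left child of 38 (depth 1)
61: right child of 58 (depth 2)
21: right child of 2 (depth 2)
47: left child of 58 (depth 2)
50: right child of 47 (depth 3)
5: left child of 21 (depth 3)
60: left child of 61 (depth 3)
15: right child of 5 (depth 4)
29: right child of 21 (depth 3)
48: left child of 50 (depth 4)
4: left child of 5 (depth 4)

29's parent is 21; the other child of 21 is 5.

5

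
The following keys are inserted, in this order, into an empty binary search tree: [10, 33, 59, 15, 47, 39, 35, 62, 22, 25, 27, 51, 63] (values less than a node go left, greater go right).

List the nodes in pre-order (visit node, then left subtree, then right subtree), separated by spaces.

10 33 15 22 25 27 59 47 39 35 51 62 63

Insert 10: tree is empty, so 10 becomes the root.
Insert 33: 33 > 10 → go right. Place as right child of 10.
Insert 59: 59 > 10 → go right; 59 > 33 → go right. Place as right child of 33.
Insert 15: 15 > 10 → go right; 15 < 33 → go left. Place as left child of 33.
Insert 47: 47 > 10 → go right; 47 > 33 → go right; 47 < 59 → go left. Place as left child of 59.
Insert 39: 39 > 10 → go right; 39 > 33 → go right; 39 < 59 → go left; 39 < 47 → go left. Place as left child of 47.
Insert 35: 35 > 10 → go right; 35 > 33 → go right; 35 < 59 → go left; 35 < 47 → go left; 35 < 39 → go left. Place as left child of 39.
Insert 62: 62 > 10 → go right; 62 > 33 → go right; 62 > 59 → go right. Place as right child of 59.
Insert 22: 22 > 10 → go right; 22 < 33 → go left; 22 > 15 → go right. Place as right child of 15.
Insert 25: 25 > 10 → go right; 25 < 33 → go left; 25 > 15 → go right; 25 > 22 → go right. Place as right child of 22.
Insert 27: 27 > 10 → go right; 27 < 33 → go left; 27 > 15 → go right; 27 > 22 → go right; 27 > 25 → go right. Place as right child of 25.
Insert 51: 51 > 10 → go right; 51 > 33 → go right; 51 < 59 → go left; 51 > 47 → go right. Place as right child of 47.
Insert 63: 63 > 10 → go right; 63 > 33 → go right; 63 > 59 → go right; 63 > 62 → go right. Place as right child of 62.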